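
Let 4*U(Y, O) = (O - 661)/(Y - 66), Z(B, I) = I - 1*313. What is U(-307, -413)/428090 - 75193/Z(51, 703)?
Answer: -184717467943/958065420 ≈ -192.80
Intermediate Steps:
Z(B, I) = -313 + I (Z(B, I) = I - 313 = -313 + I)
U(Y, O) = (-661 + O)/(4*(-66 + Y)) (U(Y, O) = ((O - 661)/(Y - 66))/4 = ((-661 + O)/(-66 + Y))/4 = (-661 + O)/(4*(-66 + Y)))
U(-307, -413)/428090 - 75193/Z(51, 703) = ((-661 - 413)/(4*(-66 - 307)))/428090 - 75193/(-313 + 703) = ((¼)*(-1074)/(-373))*(1/428090) - 75193/390 = ((¼)*(-1/373)*(-1074))*(1/428090) - 75193*1/390 = (537/746)*(1/428090) - 75193/390 = 537/319355140 - 75193/390 = -184717467943/958065420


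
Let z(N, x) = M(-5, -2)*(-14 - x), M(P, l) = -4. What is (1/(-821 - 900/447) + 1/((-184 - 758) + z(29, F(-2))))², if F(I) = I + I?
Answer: 66062878729/12234872518604164 ≈ 5.3996e-6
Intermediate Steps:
F(I) = 2*I
z(N, x) = 56 + 4*x (z(N, x) = -4*(-14 - x) = 56 + 4*x)
(1/(-821 - 900/447) + 1/((-184 - 758) + z(29, F(-2))))² = (1/(-821 - 900/447) + 1/((-184 - 758) + (56 + 4*(2*(-2)))))² = (1/(-821 - 900*1/447) + 1/(-942 + (56 + 4*(-4))))² = (1/(-821 - 300/149) + 1/(-942 + (56 - 16)))² = (1/(-122629/149) + 1/(-942 + 40))² = (-149/122629 + 1/(-902))² = (-149/122629 - 1/902)² = (-257027/110611358)² = 66062878729/12234872518604164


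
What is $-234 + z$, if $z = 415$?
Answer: $181$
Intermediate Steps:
$-234 + z = -234 + 415 = 181$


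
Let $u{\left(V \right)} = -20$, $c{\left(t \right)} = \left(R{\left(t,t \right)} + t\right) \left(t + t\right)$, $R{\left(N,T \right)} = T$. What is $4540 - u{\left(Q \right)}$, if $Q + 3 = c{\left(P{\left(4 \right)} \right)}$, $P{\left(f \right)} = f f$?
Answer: $4560$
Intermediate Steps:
$P{\left(f \right)} = f^{2}$
$c{\left(t \right)} = 4 t^{2}$ ($c{\left(t \right)} = \left(t + t\right) \left(t + t\right) = 2 t 2 t = 4 t^{2}$)
$Q = 1021$ ($Q = -3 + 4 \left(4^{2}\right)^{2} = -3 + 4 \cdot 16^{2} = -3 + 4 \cdot 256 = -3 + 1024 = 1021$)
$4540 - u{\left(Q \right)} = 4540 - -20 = 4540 + 20 = 4560$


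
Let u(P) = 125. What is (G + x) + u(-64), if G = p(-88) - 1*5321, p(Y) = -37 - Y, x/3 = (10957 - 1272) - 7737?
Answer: 699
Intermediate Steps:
x = 5844 (x = 3*((10957 - 1272) - 7737) = 3*(9685 - 7737) = 3*1948 = 5844)
G = -5270 (G = (-37 - 1*(-88)) - 1*5321 = (-37 + 88) - 5321 = 51 - 5321 = -5270)
(G + x) + u(-64) = (-5270 + 5844) + 125 = 574 + 125 = 699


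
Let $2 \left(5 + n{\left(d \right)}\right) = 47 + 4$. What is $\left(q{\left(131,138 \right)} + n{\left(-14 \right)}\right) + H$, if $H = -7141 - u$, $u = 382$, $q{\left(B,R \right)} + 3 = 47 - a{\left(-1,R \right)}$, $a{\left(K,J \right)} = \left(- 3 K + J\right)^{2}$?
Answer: $- \frac{54679}{2} \approx -27340.0$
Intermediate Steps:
$a{\left(K,J \right)} = \left(J - 3 K\right)^{2}$
$q{\left(B,R \right)} = 44 - \left(3 + R\right)^{2}$ ($q{\left(B,R \right)} = -3 - \left(-47 + \left(R - -3\right)^{2}\right) = -3 - \left(-47 + \left(R + 3\right)^{2}\right) = -3 - \left(-47 + \left(3 + R\right)^{2}\right) = 44 - \left(3 + R\right)^{2}$)
$n{\left(d \right)} = \frac{41}{2}$ ($n{\left(d \right)} = -5 + \frac{47 + 4}{2} = -5 + \frac{1}{2} \cdot 51 = -5 + \frac{51}{2} = \frac{41}{2}$)
$H = -7523$ ($H = -7141 - 382 = -7523$)
$\left(q{\left(131,138 \right)} + n{\left(-14 \right)}\right) + H = \left(\left(44 - \left(3 + 138\right)^{2}\right) + \frac{41}{2}\right) - 7523 = \left(\left(44 - 141^{2}\right) + \frac{41}{2}\right) - 7523 = \left(\left(44 - 19881\right) + \frac{41}{2}\right) - 7523 = \left(-19837 + \frac{41}{2}\right) - 7523 = - \frac{39633}{2} - 7523 = - \frac{54679}{2}$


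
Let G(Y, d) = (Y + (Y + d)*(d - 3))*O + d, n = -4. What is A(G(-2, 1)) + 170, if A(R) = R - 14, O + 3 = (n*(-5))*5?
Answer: 157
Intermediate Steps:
O = 97 (O = -3 - 4*(-5)*5 = -3 + 20*5 = -3 + 100 = 97)
G(Y, d) = d + 97*Y + 97*(-3 + d)*(Y + d) (G(Y, d) = (Y + (Y + d)*(d - 3))*97 + d = (Y + (Y + d)*(-3 + d))*97 + d = (Y + (-3 + d)*(Y + d))*97 + d = (97*Y + 97*(-3 + d)*(Y + d)) + d = d + 97*Y + 97*(-3 + d)*(Y + d))
A(R) = -14 + R
A(G(-2, 1)) + 170 = (-14 + (-290*1 - 194*(-2) + 97*1**2 + 97*(-2)*1)) + 170 = (-14 + (-290 + 388 + 97*1 - 194)) + 170 = (-14 + (-290 + 388 + 97 - 194)) + 170 = (-14 + 1) + 170 = -13 + 170 = 157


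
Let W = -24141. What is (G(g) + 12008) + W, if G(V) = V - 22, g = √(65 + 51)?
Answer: -12155 + 2*√29 ≈ -12144.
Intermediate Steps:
g = 2*√29 (g = √116 = 2*√29 ≈ 10.770)
G(V) = -22 + V
(G(g) + 12008) + W = ((-22 + 2*√29) + 12008) - 24141 = (11986 + 2*√29) - 24141 = -12155 + 2*√29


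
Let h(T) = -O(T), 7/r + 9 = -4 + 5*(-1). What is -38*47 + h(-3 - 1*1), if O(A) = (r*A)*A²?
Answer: -16298/9 ≈ -1810.9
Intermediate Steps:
r = -7/18 (r = 7/(-9 + (-4 + 5*(-1))) = 7/(-9 + (-4 - 5)) = 7/(-9 - 9) = 7/(-18) = 7*(-1/18) = -7/18 ≈ -0.38889)
O(A) = -7*A³/18 (O(A) = (-7*A/18)*A² = -7*A³/18)
h(T) = 7*T³/18 (h(T) = -(-7)*T³/18 = 7*T³/18)
-38*47 + h(-3 - 1*1) = -38*47 + 7*(-3 - 1*1)³/18 = -1786 + 7*(-3 - 1)³/18 = -1786 + (7/18)*(-4)³ = -1786 + (7/18)*(-64) = -1786 - 224/9 = -16298/9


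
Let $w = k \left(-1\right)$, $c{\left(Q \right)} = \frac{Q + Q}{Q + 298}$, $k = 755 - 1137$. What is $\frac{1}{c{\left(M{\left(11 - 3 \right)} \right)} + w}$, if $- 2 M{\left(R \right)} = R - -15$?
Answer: $\frac{573}{218840} \approx 0.0026184$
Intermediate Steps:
$k = -382$ ($k = 755 - 1137 = -382$)
$M{\left(R \right)} = - \frac{15}{2} - \frac{R}{2}$ ($M{\left(R \right)} = - \frac{R - -15}{2} = - \frac{R + 15}{2} = - \frac{15 + R}{2} = - \frac{15}{2} - \frac{R}{2}$)
$c{\left(Q \right)} = \frac{2 Q}{298 + Q}$
$w = 382$ ($w = \left(-382\right) \left(-1\right) = 382$)
$\frac{1}{c{\left(M{\left(11 - 3 \right)} \right)} + w} = \frac{1}{\frac{2 \left(- \frac{15}{2} - \frac{11 - 3}{2}\right)}{298 - \left(\frac{15}{2} + \frac{11 - 3}{2}\right)} + 382} = \frac{1}{\frac{2 \left(- \frac{15}{2} - 4\right)}{298 - \frac{23}{2}} + 382} = \frac{1}{2 \left(- \frac{23}{2}\right) \frac{1}{298 - \frac{23}{2}} + 382} = \frac{1}{2 \left(- \frac{23}{2}\right) \frac{1}{\frac{573}{2}} + 382} = \frac{1}{2 \left(- \frac{23}{2}\right) \frac{2}{573} + 382} = \frac{1}{- \frac{46}{573} + 382} = \frac{1}{\frac{218840}{573}} = \frac{573}{218840}$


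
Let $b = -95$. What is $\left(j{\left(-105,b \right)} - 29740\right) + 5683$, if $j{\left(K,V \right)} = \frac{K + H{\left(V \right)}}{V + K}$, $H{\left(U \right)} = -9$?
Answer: $- \frac{2405643}{100} \approx -24056.0$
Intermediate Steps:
$j{\left(K,V \right)} = \frac{-9 + K}{K + V}$ ($j{\left(K,V \right)} = \frac{K - 9}{V + K} = \frac{-9 + K}{K + V}$)
$\left(j{\left(-105,b \right)} - 29740\right) + 5683 = \left(\frac{-9 - 105}{-105 - 95} - 29740\right) + 5683 = \left(\frac{1}{-200} \left(-114\right) - 29740\right) + 5683 = \left(\left(- \frac{1}{200}\right) \left(-114\right) - 29740\right) + 5683 = \left(\frac{57}{100} - 29740\right) + 5683 = - \frac{2973943}{100} + 5683 = - \frac{2405643}{100}$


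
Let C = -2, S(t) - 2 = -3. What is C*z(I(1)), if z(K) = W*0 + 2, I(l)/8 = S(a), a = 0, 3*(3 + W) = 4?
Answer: -4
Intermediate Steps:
W = -5/3 (W = -3 + (1/3)*4 = -3 + 4/3 = -5/3 ≈ -1.6667)
S(t) = -1 (S(t) = 2 - 3 = -1)
I(l) = -8 (I(l) = 8*(-1) = -8)
z(K) = 2 (z(K) = -5/3*0 + 2 = 0 + 2 = 2)
C*z(I(1)) = -2*2 = -4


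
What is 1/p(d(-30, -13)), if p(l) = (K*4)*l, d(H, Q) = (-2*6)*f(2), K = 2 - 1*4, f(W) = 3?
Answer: 1/288 ≈ 0.0034722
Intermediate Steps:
K = -2 (K = 2 - 4 = -2)
d(H, Q) = -36 (d(H, Q) = -2*6*3 = -12*3 = -36)
p(l) = -8*l (p(l) = (-2*4)*l = -8*l)
1/p(d(-30, -13)) = 1/(-8*(-36)) = 1/288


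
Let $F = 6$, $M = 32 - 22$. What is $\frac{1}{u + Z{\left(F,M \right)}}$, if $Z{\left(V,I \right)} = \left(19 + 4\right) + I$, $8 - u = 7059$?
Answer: $- \frac{1}{7018} \approx -0.00014249$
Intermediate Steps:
$M = 10$ ($M = 32 - 22 = 10$)
$u = -7051$ ($u = 8 - 7059 = -7051$)
$Z{\left(V,I \right)} = 23 + I$
$\frac{1}{u + Z{\left(F,M \right)}} = \frac{1}{-7051 + \left(23 + 10\right)} = \frac{1}{-7051 + 33} = \frac{1}{-7018} = - \frac{1}{7018}$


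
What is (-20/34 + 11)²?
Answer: 31329/289 ≈ 108.40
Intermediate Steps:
(-20/34 + 11)² = (-20*1/34 + 11)² = (-10/17 + 11)² = (177/17)² = 31329/289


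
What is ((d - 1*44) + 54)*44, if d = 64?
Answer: 3256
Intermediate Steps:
((d - 1*44) + 54)*44 = ((64 - 1*44) + 54)*44 = ((64 - 44) + 54)*44 = (20 + 54)*44 = 74*44 = 3256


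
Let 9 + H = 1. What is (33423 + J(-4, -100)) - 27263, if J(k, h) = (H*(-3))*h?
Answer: 3760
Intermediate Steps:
H = -8 (H = -9 + 1 = -8)
J(k, h) = 24*h (J(k, h) = (-8*(-3))*h = 24*h)
(33423 + J(-4, -100)) - 27263 = (33423 + 24*(-100)) - 27263 = (33423 - 2400) - 27263 = 31023 - 27263 = 3760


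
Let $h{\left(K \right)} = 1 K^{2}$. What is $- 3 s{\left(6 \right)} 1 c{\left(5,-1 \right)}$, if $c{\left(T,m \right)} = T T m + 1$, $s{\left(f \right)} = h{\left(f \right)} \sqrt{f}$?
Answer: $2592 \sqrt{6} \approx 6349.1$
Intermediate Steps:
$h{\left(K \right)} = K^{2}$
$s{\left(f \right)} = f^{\frac{5}{2}}$ ($s{\left(f \right)} = f^{2} \sqrt{f} = f^{\frac{5}{2}}$)
$c{\left(T,m \right)} = 1 + m T^{2}$ ($c{\left(T,m \right)} = T^{2} m + 1 = m T^{2} + 1 = 1 + m T^{2}$)
$- 3 s{\left(6 \right)} 1 c{\left(5,-1 \right)} = - 3 \cdot 6^{\frac{5}{2}} \cdot 1 \left(1 - 5^{2}\right) = - 3 \cdot 36 \sqrt{6} \cdot 1 \left(1 - 25\right) = - 108 \sqrt{6} \cdot 1 \left(1 - 25\right) = - 108 \sqrt{6} \left(-24\right) = 2592 \sqrt{6}$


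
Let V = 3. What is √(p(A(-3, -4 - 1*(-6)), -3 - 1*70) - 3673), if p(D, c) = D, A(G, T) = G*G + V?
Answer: I*√3661 ≈ 60.506*I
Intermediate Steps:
A(G, T) = 3 + G² (A(G, T) = G*G + 3 = G² + 3 = 3 + G²)
√(p(A(-3, -4 - 1*(-6)), -3 - 1*70) - 3673) = √((3 + (-3)²) - 3673) = √((3 + 9) - 3673) = √(12 - 3673) = √(-3661) = I*√3661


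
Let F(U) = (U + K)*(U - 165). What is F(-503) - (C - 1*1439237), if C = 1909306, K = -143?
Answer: -38541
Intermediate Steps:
F(U) = (-165 + U)*(-143 + U) (F(U) = (U - 143)*(U - 165) = (-143 + U)*(-165 + U) = (-165 + U)*(-143 + U))
F(-503) - (C - 1*1439237) = (23595 + (-503)² - 308*(-503)) - (1909306 - 1*1439237) = (23595 + 253009 + 154924) - (1909306 - 1439237) = 431528 - 1*470069 = 431528 - 470069 = -38541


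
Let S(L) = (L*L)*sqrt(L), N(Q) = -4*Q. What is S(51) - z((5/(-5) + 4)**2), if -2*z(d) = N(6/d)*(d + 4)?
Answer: -52/3 + 2601*sqrt(51) ≈ 18558.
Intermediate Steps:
z(d) = 12*(4 + d)/d (z(d) = -(-24/d)*(d + 4)/2 = -(-24/d)*(4 + d)/2 = -(-12)*(4 + d)/d = 12*(4 + d)/d)
S(L) = L**(5/2) (S(L) = L**2*sqrt(L) = L**(5/2))
S(51) - z((5/(-5) + 4)**2) = 51**(5/2) - (12 + 48/((5/(-5) + 4)**2)) = 2601*sqrt(51) - (12 + 48/((5*(-1/5) + 4)**2)) = 2601*sqrt(51) - (12 + 48/((-1 + 4)**2)) = 2601*sqrt(51) - (12 + 48/(3**2)) = 2601*sqrt(51) - (12 + 48/9) = 2601*sqrt(51) - (12 + 48*(1/9)) = 2601*sqrt(51) - (12 + 16/3) = 2601*sqrt(51) - 1*52/3 = 2601*sqrt(51) - 52/3 = -52/3 + 2601*sqrt(51)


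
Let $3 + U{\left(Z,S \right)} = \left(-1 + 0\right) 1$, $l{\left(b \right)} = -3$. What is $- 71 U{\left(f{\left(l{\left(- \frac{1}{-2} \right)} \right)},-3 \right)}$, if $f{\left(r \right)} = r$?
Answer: $284$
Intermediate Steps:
$U{\left(Z,S \right)} = -4$ ($U{\left(Z,S \right)} = -3 + \left(-1 + 0\right) 1 = -3 - 1 = -4$)
$- 71 U{\left(f{\left(l{\left(- \frac{1}{-2} \right)} \right)},-3 \right)} = \left(-71\right) \left(-4\right) = 284$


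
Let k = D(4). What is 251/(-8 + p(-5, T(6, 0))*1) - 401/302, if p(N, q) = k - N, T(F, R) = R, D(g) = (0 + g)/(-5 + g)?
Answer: -78609/2114 ≈ -37.185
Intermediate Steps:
D(g) = g/(-5 + g)
k = -4 (k = 4/(-5 + 4) = 4/(-1) = 4*(-1) = -4)
p(N, q) = -4 - N
251/(-8 + p(-5, T(6, 0))*1) - 401/302 = 251/(-8 + (-4 - 1*(-5))*1) - 401/302 = 251/(-8 + (-4 + 5)*1) - 401*1/302 = 251/(-8 + 1*1) - 401/302 = 251/(-8 + 1) - 401/302 = 251/(-7) - 401/302 = 251*(-⅐) - 401/302 = -251/7 - 401/302 = -78609/2114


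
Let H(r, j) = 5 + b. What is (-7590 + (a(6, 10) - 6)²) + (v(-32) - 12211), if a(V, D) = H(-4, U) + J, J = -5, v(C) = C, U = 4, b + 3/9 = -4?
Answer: -177536/9 ≈ -19726.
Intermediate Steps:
b = -13/3 (b = -⅓ - 4 = -13/3 ≈ -4.3333)
H(r, j) = ⅔ (H(r, j) = 5 - 13/3 = ⅔)
a(V, D) = -13/3 (a(V, D) = ⅔ - 5 = -13/3)
(-7590 + (a(6, 10) - 6)²) + (v(-32) - 12211) = (-7590 + (-13/3 - 6)²) + (-32 - 12211) = (-7590 + (-31/3)²) - 12243 = (-7590 + 961/9) - 12243 = -67349/9 - 12243 = -177536/9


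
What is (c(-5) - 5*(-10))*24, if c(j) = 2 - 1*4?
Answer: 1152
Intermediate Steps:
c(j) = -2 (c(j) = 2 - 4 = -2)
(c(-5) - 5*(-10))*24 = (-2 - 5*(-10))*24 = (-2 + 50)*24 = 48*24 = 1152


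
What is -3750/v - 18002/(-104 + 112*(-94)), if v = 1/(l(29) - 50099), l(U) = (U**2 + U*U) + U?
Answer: 964614789001/5316 ≈ 1.8146e+8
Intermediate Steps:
l(U) = U + 2*U**2 (l(U) = (U**2 + U**2) + U = 2*U**2 + U = U + 2*U**2)
v = -1/48388 (v = 1/(29*(1 + 2*29) - 50099) = 1/(29*(1 + 58) - 50099) = 1/(29*59 - 50099) = 1/(1711 - 50099) = 1/(-48388) = -1/48388 ≈ -2.0666e-5)
-3750/v - 18002/(-104 + 112*(-94)) = -3750/(-1/48388) - 18002/(-104 + 112*(-94)) = -3750*(-48388) - 18002/(-104 - 10528) = 181455000 - 18002/(-10632) = 181455000 - 18002*(-1/10632) = 181455000 + 9001/5316 = 964614789001/5316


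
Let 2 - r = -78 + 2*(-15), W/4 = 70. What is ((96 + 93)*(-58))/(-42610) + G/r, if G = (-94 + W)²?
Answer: 73767069/234355 ≈ 314.77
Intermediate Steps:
W = 280 (W = 4*70 = 280)
G = 34596 (G = (-94 + 280)² = 186² = 34596)
r = 110 (r = 2 - (-78 + 2*(-15)) = 2 - (-78 - 30) = 2 - 1*(-108) = 2 + 108 = 110)
((96 + 93)*(-58))/(-42610) + G/r = ((96 + 93)*(-58))/(-42610) + 34596/110 = (189*(-58))*(-1/42610) + 34596*(1/110) = -10962*(-1/42610) + 17298/55 = 5481/21305 + 17298/55 = 73767069/234355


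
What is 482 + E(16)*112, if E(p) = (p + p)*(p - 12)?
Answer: 14818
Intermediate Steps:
E(p) = 2*p*(-12 + p) (E(p) = (2*p)*(-12 + p) = 2*p*(-12 + p))
482 + E(16)*112 = 482 + (2*16*(-12 + 16))*112 = 482 + (2*16*4)*112 = 482 + 128*112 = 482 + 14336 = 14818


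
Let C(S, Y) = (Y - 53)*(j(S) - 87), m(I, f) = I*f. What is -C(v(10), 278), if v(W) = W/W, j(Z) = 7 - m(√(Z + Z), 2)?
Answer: 18000 + 450*√2 ≈ 18636.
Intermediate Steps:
j(Z) = 7 - 2*√2*√Z (j(Z) = 7 - √(Z + Z)*2 = 7 - √(2*Z)*2 = 7 - √2*√Z*2 = 7 - 2*√2*√Z)
v(W) = 1
C(S, Y) = (-80 - 2*√2*√S)*(-53 + Y) (C(S, Y) = (Y - 53)*((7 - 2*√2*√S) - 87) = (-53 + Y)*(-80 - 2*√2*√S) = (-80 - 2*√2*√S)*(-53 + Y))
-C(v(10), 278) = -(4240 - 80*278 + 106*√2*√1 - 2*278*√2*√1) = -(4240 - 22240 + 106*√2*1 - 2*278*√2*1) = -(4240 - 22240 + 106*√2 - 556*√2) = -(-18000 - 450*√2) = 18000 + 450*√2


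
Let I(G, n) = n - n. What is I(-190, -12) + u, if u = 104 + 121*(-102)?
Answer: -12238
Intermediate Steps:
I(G, n) = 0
u = -12238 (u = 104 - 12342 = -12238)
I(-190, -12) + u = 0 - 12238 = -12238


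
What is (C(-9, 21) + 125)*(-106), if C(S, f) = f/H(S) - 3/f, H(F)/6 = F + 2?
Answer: -92273/7 ≈ -13182.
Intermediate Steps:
H(F) = 12 + 6*F (H(F) = 6*(F + 2) = 6*(2 + F) = 12 + 6*F)
C(S, f) = -3/f + f/(12 + 6*S) (C(S, f) = f/(12 + 6*S) - 3/f = -3/f + f/(12 + 6*S))
(C(-9, 21) + 125)*(-106) = ((⅙)*(-36 + 21² - 18*(-9))/(21*(2 - 9)) + 125)*(-106) = ((⅙)*(1/21)*(-36 + 441 + 162)/(-7) + 125)*(-106) = ((⅙)*(1/21)*(-⅐)*567 + 125)*(-106) = (-9/14 + 125)*(-106) = (1741/14)*(-106) = -92273/7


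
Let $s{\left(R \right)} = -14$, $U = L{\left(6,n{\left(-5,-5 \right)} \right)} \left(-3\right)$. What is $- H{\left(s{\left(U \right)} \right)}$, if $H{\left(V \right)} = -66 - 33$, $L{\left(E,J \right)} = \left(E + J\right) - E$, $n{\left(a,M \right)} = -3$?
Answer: $99$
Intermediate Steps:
$L{\left(E,J \right)} = J$
$U = 9$ ($U = \left(-3\right) \left(-3\right) = 9$)
$H{\left(V \right)} = -99$
$- H{\left(s{\left(U \right)} \right)} = \left(-1\right) \left(-99\right) = 99$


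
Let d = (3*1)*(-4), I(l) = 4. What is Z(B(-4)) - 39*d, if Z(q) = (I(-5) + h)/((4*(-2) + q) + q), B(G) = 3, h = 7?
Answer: 925/2 ≈ 462.50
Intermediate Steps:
Z(q) = 11/(-8 + 2*q) (Z(q) = (4 + 7)/((4*(-2) + q) + q) = 11/((-8 + q) + q) = 11/(-8 + 2*q))
d = -12 (d = 3*(-4) = -12)
Z(B(-4)) - 39*d = 11/(2*(-4 + 3)) - 39*(-12) = (11/2)/(-1) + 468 = (11/2)*(-1) + 468 = -11/2 + 468 = 925/2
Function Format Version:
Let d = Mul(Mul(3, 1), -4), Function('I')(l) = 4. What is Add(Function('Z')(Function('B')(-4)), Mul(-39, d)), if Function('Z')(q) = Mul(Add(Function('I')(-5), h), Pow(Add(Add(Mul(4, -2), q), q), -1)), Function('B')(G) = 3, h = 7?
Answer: Rational(925, 2) ≈ 462.50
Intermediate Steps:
Function('Z')(q) = Mul(11, Pow(Add(-8, Mul(2, q)), -1)) (Function('Z')(q) = Mul(Add(4, 7), Pow(Add(Add(Mul(4, -2), q), q), -1)) = Mul(11, Pow(Add(Add(-8, q), q), -1)) = Mul(11, Pow(Add(-8, Mul(2, q)), -1)))
d = -12 (d = Mul(3, -4) = -12)
Add(Function('Z')(Function('B')(-4)), Mul(-39, d)) = Add(Mul(Rational(11, 2), Pow(Add(-4, 3), -1)), Mul(-39, -12)) = Add(Mul(Rational(11, 2), Pow(-1, -1)), 468) = Add(Mul(Rational(11, 2), -1), 468) = Add(Rational(-11, 2), 468) = Rational(925, 2)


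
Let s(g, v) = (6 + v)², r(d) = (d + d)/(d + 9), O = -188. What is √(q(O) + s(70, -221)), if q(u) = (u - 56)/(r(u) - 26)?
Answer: √211540924707/2139 ≈ 215.02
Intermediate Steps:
r(d) = 2*d/(9 + d) (r(d) = (2*d)/(9 + d) = 2*d/(9 + d))
q(u) = (-56 + u)/(-26 + 2*u/(9 + u)) (q(u) = (u - 56)/(2*u/(9 + u) - 26) = (-56 + u)/(-26 + 2*u/(9 + u)))
√(q(O) + s(70, -221)) = √((-56 - 188)*(9 - 188)/(6*(-39 - 4*(-188))) + (6 - 221)²) = √((⅙)*(-244)*(-179)/(-39 + 752) + (-215)²) = √((⅙)*(-244)*(-179)/713 + 46225) = √((⅙)*(1/713)*(-244)*(-179) + 46225) = √(21838/2139 + 46225) = √(98897113/2139) = √211540924707/2139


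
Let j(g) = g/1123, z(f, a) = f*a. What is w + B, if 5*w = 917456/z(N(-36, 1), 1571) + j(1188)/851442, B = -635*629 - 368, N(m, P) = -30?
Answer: -7506708913159801513/18776775924825 ≈ -3.9979e+5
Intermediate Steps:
z(f, a) = a*f
j(g) = g/1123 (j(g) = g*(1/1123) = g/1123)
B = -399783 (B = -399415 - 368 = -399783)
w = -73103605488538/18776775924825 (w = (917456/((1571*(-30))) + ((1/1123)*1188)/851442)/5 = (917456/(-47130) + (1188/1123)*(1/851442))/5 = (917456*(-1/47130) + 198/159361561)/5 = (-458728/23565 + 198/159361561)/5 = (⅕)*(-73103605488538/3755355184965) = -73103605488538/18776775924825 ≈ -3.8933)
w + B = -73103605488538/18776775924825 - 399783 = -7506708913159801513/18776775924825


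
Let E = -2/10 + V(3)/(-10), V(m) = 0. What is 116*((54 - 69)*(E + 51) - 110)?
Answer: -101152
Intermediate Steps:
E = -1/5 (E = -2/10 + 0/(-10) = -2*1/10 + 0*(-1/10) = -1/5 + 0 = -1/5 ≈ -0.20000)
116*((54 - 69)*(E + 51) - 110) = 116*((54 - 69)*(-1/5 + 51) - 110) = 116*(-15*254/5 - 110) = 116*(-762 - 110) = 116*(-872) = -101152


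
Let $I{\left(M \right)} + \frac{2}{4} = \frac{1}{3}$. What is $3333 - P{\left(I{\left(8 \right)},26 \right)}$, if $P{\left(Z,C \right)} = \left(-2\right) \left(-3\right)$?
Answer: $3327$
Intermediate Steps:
$I{\left(M \right)} = - \frac{1}{6}$ ($I{\left(M \right)} = - \frac{1}{2} + \frac{1}{3} = - \frac{1}{6}$)
$P{\left(Z,C \right)} = 6$
$3333 - P{\left(I{\left(8 \right)},26 \right)} = 3333 - 6 = 3327$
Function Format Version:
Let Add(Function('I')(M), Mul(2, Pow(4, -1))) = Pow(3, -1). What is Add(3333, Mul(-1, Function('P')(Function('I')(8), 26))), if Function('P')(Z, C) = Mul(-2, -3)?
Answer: 3327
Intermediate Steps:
Function('I')(M) = Rational(-1, 6) (Function('I')(M) = Add(Rational(-1, 2), Pow(3, -1)) = Add(Rational(-1, 2), Rational(1, 3)) = Rational(-1, 6))
Function('P')(Z, C) = 6
Add(3333, Mul(-1, Function('P')(Function('I')(8), 26))) = Add(3333, Mul(-1, 6)) = Add(3333, -6) = 3327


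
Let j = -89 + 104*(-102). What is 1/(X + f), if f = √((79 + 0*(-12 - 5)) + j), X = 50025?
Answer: 50025/2502511243 - I*√10618/2502511243 ≈ 1.999e-5 - 4.1176e-8*I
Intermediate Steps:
j = -10697 (j = -89 - 10608 = -10697)
f = I*√10618 (f = √((79 + 0*(-12 - 5)) - 10697) = √((79 + 0*(-17)) - 10697) = √((79 + 0) - 10697) = √(79 - 10697) = √(-10618) = I*√10618 ≈ 103.04*I)
1/(X + f) = 1/(50025 + I*√10618)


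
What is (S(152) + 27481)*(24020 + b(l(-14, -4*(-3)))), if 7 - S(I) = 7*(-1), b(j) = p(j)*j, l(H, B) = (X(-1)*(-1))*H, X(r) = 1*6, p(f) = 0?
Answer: 660429900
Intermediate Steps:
X(r) = 6
l(H, B) = -6*H (l(H, B) = (6*(-1))*H = -6*H)
b(j) = 0 (b(j) = 0*j = 0)
S(I) = 14 (S(I) = 7 - 7*(-1) = 7 - 1*(-7) = 7 + 7 = 14)
(S(152) + 27481)*(24020 + b(l(-14, -4*(-3)))) = (14 + 27481)*(24020 + 0) = 27495*24020 = 660429900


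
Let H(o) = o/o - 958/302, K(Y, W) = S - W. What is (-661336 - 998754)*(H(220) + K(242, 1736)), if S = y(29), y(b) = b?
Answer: 428444327650/151 ≈ 2.8374e+9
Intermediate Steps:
S = 29
K(Y, W) = 29 - W
H(o) = -328/151 (H(o) = 1 - 958*1/302 = 1 - 479/151 = -328/151)
(-661336 - 998754)*(H(220) + K(242, 1736)) = (-661336 - 998754)*(-328/151 + (29 - 1*1736)) = -1660090*(-328/151 + (29 - 1736)) = -1660090*(-328/151 - 1707) = -1660090*(-258085/151) = 428444327650/151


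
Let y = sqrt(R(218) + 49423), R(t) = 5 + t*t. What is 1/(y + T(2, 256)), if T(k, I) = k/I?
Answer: -128/1588461567 + 32768*sqrt(24238)/1588461567 ≈ 0.0032115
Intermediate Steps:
R(t) = 5 + t**2
y = 2*sqrt(24238) (y = sqrt((5 + 218**2) + 49423) = sqrt((5 + 47524) + 49423) = sqrt(47529 + 49423) = sqrt(96952) = 2*sqrt(24238) ≈ 311.37)
1/(y + T(2, 256)) = 1/(2*sqrt(24238) + 2/256) = 1/(2*sqrt(24238) + 2*(1/256)) = 1/(2*sqrt(24238) + 1/128) = 1/(1/128 + 2*sqrt(24238))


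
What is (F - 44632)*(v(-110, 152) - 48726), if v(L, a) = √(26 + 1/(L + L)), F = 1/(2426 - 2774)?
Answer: 126134860377/58 - 15531937*√314545/38280 ≈ 2.1745e+9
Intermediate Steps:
F = -1/348 (F = 1/(-348) = -1/348 ≈ -0.0028736)
v(L, a) = √(26 + 1/(2*L))
(F - 44632)*(v(-110, 152) - 48726) = (-1/348 - 44632)*(√(104 + 2/(-110))/2 - 48726) = -15531937*(√(104 + 2*(-1/110))/2 - 48726)/348 = -15531937*(√(104 - 1/55)/2 - 48726)/348 = -15531937*(√(5719/55)/2 - 48726)/348 = -15531937*((√314545/55)/2 - 48726)/348 = -15531937*(√314545/110 - 48726)/348 = -15531937*(-48726 + √314545/110)/348 = 126134860377/58 - 15531937*√314545/38280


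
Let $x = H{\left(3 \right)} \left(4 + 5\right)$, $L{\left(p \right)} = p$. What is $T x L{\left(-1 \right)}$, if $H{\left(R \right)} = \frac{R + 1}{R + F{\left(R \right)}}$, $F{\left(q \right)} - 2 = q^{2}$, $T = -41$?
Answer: $\frac{738}{7} \approx 105.43$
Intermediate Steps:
$F{\left(q \right)} = 2 + q^{2}$
$H{\left(R \right)} = \frac{1 + R}{2 + R + R^{2}}$ ($H{\left(R \right)} = \frac{R + 1}{R + \left(2 + R^{2}\right)} = \frac{1 + R}{2 + R + R^{2}}$)
$x = \frac{18}{7}$ ($x = \frac{1 + 3}{2 + 3 + 3^{2}} \left(4 + 5\right) = \frac{1}{2 + 3 + 9} \cdot 4 \cdot 9 = \frac{1}{14} \cdot 4 \cdot 9 = \frac{2}{7} \cdot 9 = \frac{18}{7} \approx 2.5714$)
$T x L{\left(-1 \right)} = \left(-41\right) \frac{18}{7} \left(-1\right) = \left(- \frac{738}{7}\right) \left(-1\right) = \frac{738}{7}$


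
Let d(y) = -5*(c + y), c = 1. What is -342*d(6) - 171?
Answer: 11799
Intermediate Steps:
d(y) = -5 - 5*y (d(y) = -5*(1 + y) = -5 - 5*y)
-342*d(6) - 171 = -342*(-5 - 5*6) - 171 = -342*(-5 - 30) - 171 = -342*(-35) - 171 = 11970 - 171 = 11799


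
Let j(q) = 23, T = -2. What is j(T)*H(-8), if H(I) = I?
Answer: -184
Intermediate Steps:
j(T)*H(-8) = 23*(-8) = -184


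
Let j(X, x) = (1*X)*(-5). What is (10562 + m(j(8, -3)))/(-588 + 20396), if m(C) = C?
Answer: 5261/9904 ≈ 0.53120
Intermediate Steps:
j(X, x) = -5*X (j(X, x) = X*(-5) = -5*X)
(10562 + m(j(8, -3)))/(-588 + 20396) = (10562 - 5*8)/(-588 + 20396) = (10562 - 40)/19808 = 10522*(1/19808) = 5261/9904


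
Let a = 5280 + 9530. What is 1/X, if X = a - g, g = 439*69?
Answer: -1/15481 ≈ -6.4595e-5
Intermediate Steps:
a = 14810
g = 30291
X = -15481 (X = 14810 - 1*30291 = 14810 - 30291 = -15481)
1/X = 1/(-15481) = -1/15481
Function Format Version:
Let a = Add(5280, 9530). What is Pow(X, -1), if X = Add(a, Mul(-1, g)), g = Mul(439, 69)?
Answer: Rational(-1, 15481) ≈ -6.4595e-5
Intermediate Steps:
a = 14810
g = 30291
X = -15481 (X = Add(14810, Mul(-1, 30291)) = Add(14810, -30291) = -15481)
Pow(X, -1) = Pow(-15481, -1) = Rational(-1, 15481)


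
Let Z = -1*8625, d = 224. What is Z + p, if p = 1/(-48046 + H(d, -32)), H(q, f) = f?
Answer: -414672751/48078 ≈ -8625.0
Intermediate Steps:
Z = -8625
p = -1/48078 (p = 1/(-48046 - 32) = 1/(-48078) = -1/48078 ≈ -2.0800e-5)
Z + p = -8625 - 1/48078 = -414672751/48078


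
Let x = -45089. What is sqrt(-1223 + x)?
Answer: 2*I*sqrt(11578) ≈ 215.2*I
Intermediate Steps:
sqrt(-1223 + x) = sqrt(-1223 - 45089) = sqrt(-46312) = 2*I*sqrt(11578)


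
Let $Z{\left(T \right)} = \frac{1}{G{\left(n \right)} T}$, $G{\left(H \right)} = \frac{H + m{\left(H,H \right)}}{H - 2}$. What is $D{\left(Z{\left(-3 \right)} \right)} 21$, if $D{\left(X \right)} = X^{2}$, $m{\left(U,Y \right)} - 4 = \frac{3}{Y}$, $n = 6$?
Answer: $\frac{64}{189} \approx 0.33862$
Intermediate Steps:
$m{\left(U,Y \right)} = 4 + \frac{3}{Y}$
$G{\left(H \right)} = \frac{4 + H + \frac{3}{H}}{-2 + H}$ ($G{\left(H \right)} = \frac{H + \left(4 + \frac{3}{H}\right)}{H - 2} = \frac{4 + H + \frac{3}{H}}{-2 + H}$)
$Z{\left(T \right)} = \frac{8}{21 T}$ ($Z{\left(T \right)} = \frac{1}{\frac{3 + 6^{2} + 4 \cdot 6}{6 \left(-2 + 6\right)} T} = \frac{1}{\frac{3 + 36 + 24}{6 \cdot 4} T} = \frac{1}{\frac{1}{6} \cdot \frac{1}{4} \cdot 63 T} = \frac{1}{\frac{21}{8} T} = \frac{8}{21 T}$)
$D{\left(Z{\left(-3 \right)} \right)} 21 = \left(\frac{8}{21 \left(-3\right)}\right)^{2} \cdot 21 = \left(\frac{8}{21} \left(- \frac{1}{3}\right)\right)^{2} \cdot 21 = \left(- \frac{8}{63}\right)^{2} \cdot 21 = \frac{64}{3969} \cdot 21 = \frac{64}{189}$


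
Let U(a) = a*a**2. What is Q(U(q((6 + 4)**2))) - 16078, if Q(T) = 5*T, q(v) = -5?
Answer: -16703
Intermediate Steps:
U(a) = a**3
Q(U(q((6 + 4)**2))) - 16078 = 5*(-5)**3 - 16078 = 5*(-125) - 16078 = -625 - 16078 = -16703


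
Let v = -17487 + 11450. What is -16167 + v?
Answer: -22204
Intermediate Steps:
v = -6037
-16167 + v = -16167 - 6037 = -22204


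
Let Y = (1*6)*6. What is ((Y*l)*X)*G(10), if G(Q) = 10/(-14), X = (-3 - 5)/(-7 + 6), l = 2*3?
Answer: -8640/7 ≈ -1234.3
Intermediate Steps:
Y = 36 (Y = 6*6 = 36)
l = 6
X = 8 (X = -8/(-1) = -8*(-1) = 8)
G(Q) = -5/7 (G(Q) = 10*(-1/14) = -5/7)
((Y*l)*X)*G(10) = ((36*6)*8)*(-5/7) = (216*8)*(-5/7) = 1728*(-5/7) = -8640/7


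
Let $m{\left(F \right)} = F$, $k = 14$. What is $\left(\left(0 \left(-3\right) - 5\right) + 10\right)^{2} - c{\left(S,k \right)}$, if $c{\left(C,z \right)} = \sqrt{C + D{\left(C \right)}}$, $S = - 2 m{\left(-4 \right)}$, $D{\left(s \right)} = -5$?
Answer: $25 - \sqrt{3} \approx 23.268$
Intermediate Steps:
$S = 8$ ($S = \left(-2\right) \left(-4\right) = 8$)
$c{\left(C,z \right)} = \sqrt{-5 + C}$ ($c{\left(C,z \right)} = \sqrt{C - 5} = \sqrt{-5 + C}$)
$\left(\left(0 \left(-3\right) - 5\right) + 10\right)^{2} - c{\left(S,k \right)} = \left(\left(0 \left(-3\right) - 5\right) + 10\right)^{2} - \sqrt{-5 + 8} = \left(\left(0 - 5\right) + 10\right)^{2} - \sqrt{3} = \left(-5 + 10\right)^{2} - \sqrt{3} = 5^{2} - \sqrt{3} = 25 - \sqrt{3}$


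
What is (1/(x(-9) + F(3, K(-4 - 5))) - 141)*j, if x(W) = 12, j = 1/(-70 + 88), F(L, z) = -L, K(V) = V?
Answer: -634/81 ≈ -7.8272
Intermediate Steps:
j = 1/18 ≈ 0.055556
(1/(x(-9) + F(3, K(-4 - 5))) - 141)*j = (1/(12 - 1*3) - 141)*(1/18) = (1/(12 - 3) - 141)*(1/18) = (1/9 - 141)*(1/18) = -1268/9*1/18 = -634/81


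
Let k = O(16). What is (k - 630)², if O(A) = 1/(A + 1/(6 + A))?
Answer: 49447527424/124609 ≈ 3.9682e+5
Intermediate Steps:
k = 22/353 (k = (6 + 16)/(1 + 16² + 6*16) = 22/(1 + 256 + 96) = 22/353 ≈ 0.062323)
(k - 630)² = (22/353 - 630)² = (-222368/353)² = 49447527424/124609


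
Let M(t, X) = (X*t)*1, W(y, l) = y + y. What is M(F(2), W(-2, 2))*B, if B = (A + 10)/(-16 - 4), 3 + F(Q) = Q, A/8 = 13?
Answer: -114/5 ≈ -22.800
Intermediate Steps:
A = 104 (A = 8*13 = 104)
F(Q) = -3 + Q
W(y, l) = 2*y
M(t, X) = X*t
B = -57/10 (B = (104 + 10)/(-16 - 4) = 114/(-20) = 114*(-1/20) = -57/10 ≈ -5.7000)
M(F(2), W(-2, 2))*B = ((2*(-2))*(-3 + 2))*(-57/10) = -4*(-1)*(-57/10) = 4*(-57/10) = -114/5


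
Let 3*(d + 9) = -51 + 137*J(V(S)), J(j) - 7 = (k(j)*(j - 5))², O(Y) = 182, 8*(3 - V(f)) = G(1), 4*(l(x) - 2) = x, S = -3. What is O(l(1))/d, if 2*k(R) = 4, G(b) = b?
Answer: 8736/53689 ≈ 0.16271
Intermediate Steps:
l(x) = 2 + x/4
k(R) = 2 (k(R) = (½)*4 = 2)
V(f) = 23/8 (V(f) = 3 - ⅛*1 = 3 - ⅛ = 23/8)
J(j) = 7 + (-10 + 2*j)² (J(j) = 7 + (2*(j - 5))² = 7 + (2*(-5 + j))² = 7 + (-10 + 2*j)²)
d = 53689/48 (d = -9 + (-51 + 137*(7 + 4*(-5 + 23/8)²))/3 = -9 + (-51 + 137*(7 + 4*(-17/8)²))/3 = -9 + (-51 + 137*(7 + 4*(289/64)))/3 = -9 + (-51 + 137*(7 + 289/16))/3 = -9 + (-51 + 137*(401/16))/3 = -9 + (-51 + 54937/16)/3 = -9 + (⅓)*(54121/16) = -9 + 54121/48 = 53689/48 ≈ 1118.5)
O(l(1))/d = 182/(53689/48) = 182*(48/53689) = 8736/53689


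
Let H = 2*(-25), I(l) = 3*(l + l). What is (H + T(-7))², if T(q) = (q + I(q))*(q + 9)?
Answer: 21904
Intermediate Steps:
I(l) = 6*l (I(l) = 3*(2*l) = 6*l)
H = -50
T(q) = 7*q*(9 + q) (T(q) = (q + 6*q)*(q + 9) = (7*q)*(9 + q) = 7*q*(9 + q))
(H + T(-7))² = (-50 + 7*(-7)*(9 - 7))² = (-50 + 7*(-7)*2)² = (-50 - 98)² = (-148)² = 21904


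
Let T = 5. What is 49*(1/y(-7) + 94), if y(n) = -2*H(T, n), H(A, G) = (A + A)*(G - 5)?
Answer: 1105489/240 ≈ 4606.2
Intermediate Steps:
H(A, G) = 2*A*(-5 + G) (H(A, G) = (2*A)*(-5 + G) = 2*A*(-5 + G))
y(n) = 100 - 20*n (y(n) = -4*5*(-5 + n) = -2*(-50 + 10*n) = 100 - 20*n)
49*(1/y(-7) + 94) = 49*(1/(100 - 20*(-7)) + 94) = 49*(1/(100 + 140) + 94) = 49*(1/240 + 94) = 49*(22561/240) = 1105489/240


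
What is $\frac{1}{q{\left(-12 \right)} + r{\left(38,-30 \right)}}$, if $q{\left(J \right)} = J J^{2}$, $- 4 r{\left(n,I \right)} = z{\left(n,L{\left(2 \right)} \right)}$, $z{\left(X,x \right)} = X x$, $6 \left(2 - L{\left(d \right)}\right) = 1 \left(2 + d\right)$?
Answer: $- \frac{3}{5222} \approx -0.00057449$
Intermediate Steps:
$L{\left(d \right)} = \frac{5}{3} - \frac{d}{6}$ ($L{\left(d \right)} = 2 - \frac{1 \left(2 + d\right)}{6} = 2 - \frac{2 + d}{6} = 2 - \left(\frac{1}{3} + \frac{d}{6}\right) = \frac{5}{3} - \frac{d}{6}$)
$r{\left(n,I \right)} = - \frac{n}{3}$ ($r{\left(n,I \right)} = - \frac{n \left(\frac{5}{3} - \frac{1}{3}\right)}{4} = - \frac{n \frac{4}{3}}{4} = - \frac{\frac{4}{3} n}{4} = - \frac{n}{3}$)
$q{\left(J \right)} = J^{3}$
$\frac{1}{q{\left(-12 \right)} + r{\left(38,-30 \right)}} = \frac{1}{\left(-12\right)^{3} - \frac{38}{3}} = \frac{1}{-1728 - \frac{38}{3}} = \frac{1}{- \frac{5222}{3}} = - \frac{3}{5222}$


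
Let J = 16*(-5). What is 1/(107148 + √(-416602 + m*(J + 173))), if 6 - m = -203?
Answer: 107148/11481091069 - I*√397165/11481091069 ≈ 9.3326e-6 - 5.4891e-8*I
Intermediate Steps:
J = -80
m = 209 (m = 6 - 1*(-203) = 6 + 203 = 209)
1/(107148 + √(-416602 + m*(J + 173))) = 1/(107148 + √(-416602 + 209*(-80 + 173))) = 1/(107148 + √(-416602 + 209*93)) = 1/(107148 + √(-416602 + 19437)) = 1/(107148 + √(-397165)) = 1/(107148 + I*√397165)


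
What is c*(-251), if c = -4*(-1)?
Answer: -1004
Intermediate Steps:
c = 4
c*(-251) = 4*(-251) = -1004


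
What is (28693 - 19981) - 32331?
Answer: -23619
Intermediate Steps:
(28693 - 19981) - 32331 = 8712 - 32331 = -23619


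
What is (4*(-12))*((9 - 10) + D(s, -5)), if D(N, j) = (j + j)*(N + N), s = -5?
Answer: -4752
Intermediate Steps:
D(N, j) = 4*N*j (D(N, j) = (2*j)*(2*N) = 4*N*j)
(4*(-12))*((9 - 10) + D(s, -5)) = (4*(-12))*((9 - 10) + 4*(-5)*(-5)) = -48*(-1 + 100) = -48*99 = -4752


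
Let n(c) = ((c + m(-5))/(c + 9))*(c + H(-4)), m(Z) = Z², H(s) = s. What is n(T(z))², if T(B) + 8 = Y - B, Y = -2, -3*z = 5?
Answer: 855625/9 ≈ 95070.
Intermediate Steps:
z = -5/3 (z = -⅓*5 = -5/3 ≈ -1.6667)
T(B) = -10 - B (T(B) = -8 + (-2 - B) = -10 - B)
n(c) = (-4 + c)*(25 + c)/(9 + c) (n(c) = ((c + (-5)²)/(c + 9))*(c - 4) = ((c + 25)/(9 + c))*(-4 + c) = ((25 + c)/(9 + c))*(-4 + c) = (-4 + c)*(25 + c)/(9 + c))
n(T(z))² = ((-100 + (-10 - 1*(-5/3))² + 21*(-10 - 1*(-5/3)))/(9 + (-10 - 1*(-5/3))))² = ((-100 + (-10 + 5/3)² + 21*(-10 + 5/3))/(9 + (-10 + 5/3)))² = ((-100 + (-25/3)² + 21*(-25/3))/(9 - 25/3))² = ((-100 + 625/9 - 175)/(⅔))² = ((3/2)*(-1850/9))² = (-925/3)² = 855625/9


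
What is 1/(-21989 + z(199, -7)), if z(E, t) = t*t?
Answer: -1/21940 ≈ -4.5579e-5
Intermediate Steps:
z(E, t) = t²
1/(-21989 + z(199, -7)) = 1/(-21989 + (-7)²) = 1/(-21989 + 49) = 1/(-21940) = -1/21940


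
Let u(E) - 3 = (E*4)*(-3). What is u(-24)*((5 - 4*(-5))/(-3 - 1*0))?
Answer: -2425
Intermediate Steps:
u(E) = 3 - 12*E (u(E) = 3 + (E*4)*(-3) = 3 + (4*E)*(-3) = 3 - 12*E)
u(-24)*((5 - 4*(-5))/(-3 - 1*0)) = (3 - 12*(-24))*((5 - 4*(-5))/(-3 - 1*0)) = (3 + 288)*((5 + 20)/(-3 + 0)) = 291*(25/(-3)) = 291*(25*(-1/3)) = 291*(-25/3) = -2425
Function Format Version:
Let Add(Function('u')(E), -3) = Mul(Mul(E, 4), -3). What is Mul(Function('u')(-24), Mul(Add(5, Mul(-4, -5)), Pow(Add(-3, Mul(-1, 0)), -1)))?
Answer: -2425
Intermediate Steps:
Function('u')(E) = Add(3, Mul(-12, E)) (Function('u')(E) = Add(3, Mul(Mul(E, 4), -3)) = Add(3, Mul(Mul(4, E), -3)) = Add(3, Mul(-12, E)))
Mul(Function('u')(-24), Mul(Add(5, Mul(-4, -5)), Pow(Add(-3, Mul(-1, 0)), -1))) = Mul(Add(3, Mul(-12, -24)), Mul(Add(5, Mul(-4, -5)), Pow(Add(-3, Mul(-1, 0)), -1))) = Mul(Add(3, 288), Mul(Add(5, 20), Pow(Add(-3, 0), -1))) = Mul(291, Mul(25, Pow(-3, -1))) = Mul(291, Mul(25, Rational(-1, 3))) = Mul(291, Rational(-25, 3)) = -2425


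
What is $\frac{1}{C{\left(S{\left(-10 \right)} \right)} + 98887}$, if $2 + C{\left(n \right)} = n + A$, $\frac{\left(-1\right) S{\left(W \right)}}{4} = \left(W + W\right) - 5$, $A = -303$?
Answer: $\frac{1}{98682} \approx 1.0134 \cdot 10^{-5}$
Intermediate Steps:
$S{\left(W \right)} = 20 - 8 W$ ($S{\left(W \right)} = - 4 \left(\left(W + W\right) - 5\right) = - 4 \left(2 W - 5\right) = - 4 \left(-5 + 2 W\right) = 20 - 8 W$)
$C{\left(n \right)} = -305 + n$ ($C{\left(n \right)} = -2 + \left(n - 303\right) = -2 + \left(-303 + n\right) = -305 + n$)
$\frac{1}{C{\left(S{\left(-10 \right)} \right)} + 98887} = \frac{1}{\left(-305 + \left(20 - -80\right)\right) + 98887} = \frac{1}{\left(-305 + \left(20 + 80\right)\right) + 98887} = \frac{1}{\left(-305 + 100\right) + 98887} = \frac{1}{-205 + 98887} = \frac{1}{98682}$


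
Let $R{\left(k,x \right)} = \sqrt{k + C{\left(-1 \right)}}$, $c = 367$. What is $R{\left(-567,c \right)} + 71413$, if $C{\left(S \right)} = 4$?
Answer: $71413 + i \sqrt{563} \approx 71413.0 + 23.728 i$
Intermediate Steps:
$R{\left(k,x \right)} = \sqrt{4 + k}$ ($R{\left(k,x \right)} = \sqrt{k + 4} = \sqrt{4 + k}$)
$R{\left(-567,c \right)} + 71413 = \sqrt{4 - 567} + 71413 = \sqrt{-563} + 71413 = i \sqrt{563} + 71413 = 71413 + i \sqrt{563}$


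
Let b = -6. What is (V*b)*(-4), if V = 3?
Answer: 72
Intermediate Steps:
(V*b)*(-4) = (3*(-6))*(-4) = -18*(-4) = 72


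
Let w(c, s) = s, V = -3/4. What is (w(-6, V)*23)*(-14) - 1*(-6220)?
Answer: 12923/2 ≈ 6461.5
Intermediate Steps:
V = -3/4 (V = -3*1/4 = -3/4 ≈ -0.75000)
(w(-6, V)*23)*(-14) - 1*(-6220) = -3/4*23*(-14) - 1*(-6220) = -69/4*(-14) + 6220 = 483/2 + 6220 = 12923/2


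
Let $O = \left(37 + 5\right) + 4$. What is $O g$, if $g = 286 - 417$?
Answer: $-6026$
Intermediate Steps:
$O = 46$ ($O = 42 + 4 = 46$)
$g = -131$ ($g = 286 - 417 = -131$)
$O g = 46 \left(-131\right) = -6026$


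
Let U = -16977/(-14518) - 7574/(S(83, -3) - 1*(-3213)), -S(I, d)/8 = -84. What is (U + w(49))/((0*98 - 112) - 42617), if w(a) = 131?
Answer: -1049244949/344288490210 ≈ -0.0030476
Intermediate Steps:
S(I, d) = 672 (S(I, d) = -8*(-84) = 672)
U = -6286241/8057490 (U = -16977/(-14518) - 7574/(672 - 1*(-3213)) = -16977*(-1/14518) - 7574/(672 + 3213) = 16977/14518 - 7574/3885 = 16977/14518 - 7574*1/3885 = 16977/14518 - 1082/555 = -6286241/8057490 ≈ -0.78017)
(U + w(49))/((0*98 - 112) - 42617) = (-6286241/8057490 + 131)/((0*98 - 112) - 42617) = 1049244949/(8057490*((0 - 112) - 42617)) = 1049244949/(8057490*(-112 - 42617)) = (1049244949/8057490)/(-42729) = (1049244949/8057490)*(-1/42729) = -1049244949/344288490210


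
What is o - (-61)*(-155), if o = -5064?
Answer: -14519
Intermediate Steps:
o - (-61)*(-155) = -5064 - (-61)*(-155) = -5064 - 1*9455 = -5064 - 9455 = -14519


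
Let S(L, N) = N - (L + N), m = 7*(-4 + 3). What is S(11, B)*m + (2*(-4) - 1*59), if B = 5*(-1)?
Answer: 10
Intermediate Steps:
m = -7 (m = 7*(-1) = -7)
B = -5
S(L, N) = -L (S(L, N) = N + (-L - N) = -L)
S(11, B)*m + (2*(-4) - 1*59) = -1*11*(-7) + (2*(-4) - 1*59) = -11*(-7) + (-8 - 59) = 77 - 67 = 10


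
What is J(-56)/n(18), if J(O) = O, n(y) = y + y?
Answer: -14/9 ≈ -1.5556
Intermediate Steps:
n(y) = 2*y
J(-56)/n(18) = -56/(2*18) = -56/36 = -56*1/36 = -14/9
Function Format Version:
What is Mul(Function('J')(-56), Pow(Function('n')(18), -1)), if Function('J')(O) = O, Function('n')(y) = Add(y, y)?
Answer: Rational(-14, 9) ≈ -1.5556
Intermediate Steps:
Function('n')(y) = Mul(2, y)
Mul(Function('J')(-56), Pow(Function('n')(18), -1)) = Mul(-56, Pow(Mul(2, 18), -1)) = Mul(-56, Pow(36, -1)) = Mul(-56, Rational(1, 36)) = Rational(-14, 9)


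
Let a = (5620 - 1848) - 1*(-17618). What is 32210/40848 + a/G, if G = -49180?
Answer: 17758727/50222616 ≈ 0.35360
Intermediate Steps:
a = 21390 (a = 3772 + 17618 = 21390)
32210/40848 + a/G = 32210/40848 + 21390/(-49180) = 32210*(1/40848) + 21390*(-1/49180) = 16105/20424 - 2139/4918 = 17758727/50222616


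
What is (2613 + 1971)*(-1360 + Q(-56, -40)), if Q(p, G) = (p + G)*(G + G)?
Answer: 28970880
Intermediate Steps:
Q(p, G) = 2*G*(G + p) (Q(p, G) = (G + p)*(2*G) = 2*G*(G + p))
(2613 + 1971)*(-1360 + Q(-56, -40)) = (2613 + 1971)*(-1360 + 2*(-40)*(-40 - 56)) = 4584*(-1360 + 2*(-40)*(-96)) = 4584*(-1360 + 7680) = 4584*6320 = 28970880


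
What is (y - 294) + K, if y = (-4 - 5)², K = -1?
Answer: -214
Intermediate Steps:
y = 81 (y = (-9)² = 81)
(y - 294) + K = (81 - 294) - 1 = -213 - 1 = -214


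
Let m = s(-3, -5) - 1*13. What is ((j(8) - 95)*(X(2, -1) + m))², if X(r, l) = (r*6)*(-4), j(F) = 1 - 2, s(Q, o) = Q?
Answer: 37748736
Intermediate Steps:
j(F) = -1
m = -16 (m = -3 - 1*13 = -3 - 13 = -16)
X(r, l) = -24*r (X(r, l) = (6*r)*(-4) = -24*r)
((j(8) - 95)*(X(2, -1) + m))² = ((-1 - 95)*(-24*2 - 16))² = (-96*(-48 - 16))² = (-96*(-64))² = 6144² = 37748736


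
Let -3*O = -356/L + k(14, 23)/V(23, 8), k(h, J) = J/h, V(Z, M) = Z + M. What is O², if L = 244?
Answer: 1385551729/6307854084 ≈ 0.21966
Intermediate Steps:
V(Z, M) = M + Z
O = 37223/79422 (O = -(-356/244 + (23/14)/(8 + 23))/3 = -(-356*1/244 + (23*(1/14))/31)/3 = -(-89/61 + (23/14)*(1/31))/3 = -(-89/61 + 23/434)/3 = -⅓*(-37223/26474) = 37223/79422 ≈ 0.46867)
O² = (37223/79422)² = 1385551729/6307854084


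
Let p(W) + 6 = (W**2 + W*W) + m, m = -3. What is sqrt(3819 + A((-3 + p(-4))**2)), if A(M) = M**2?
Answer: sqrt(163819) ≈ 404.75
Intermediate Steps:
p(W) = -9 + 2*W**2 (p(W) = -6 + ((W**2 + W*W) - 3) = -6 + ((W**2 + W**2) - 3) = -6 + (2*W**2 - 3) = -6 + (-3 + 2*W**2) = -9 + 2*W**2)
sqrt(3819 + A((-3 + p(-4))**2)) = sqrt(3819 + ((-3 + (-9 + 2*(-4)**2))**2)**2) = sqrt(3819 + ((-3 + (-9 + 2*16))**2)**2) = sqrt(3819 + ((-3 + (-9 + 32))**2)**2) = sqrt(3819 + ((-3 + 23)**2)**2) = sqrt(3819 + (20**2)**2) = sqrt(3819 + 400**2) = sqrt(3819 + 160000) = sqrt(163819)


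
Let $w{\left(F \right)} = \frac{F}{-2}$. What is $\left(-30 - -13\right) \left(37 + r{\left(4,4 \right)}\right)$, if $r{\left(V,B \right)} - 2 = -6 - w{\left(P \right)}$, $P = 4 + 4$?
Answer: $-629$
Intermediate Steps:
$P = 8$
$w{\left(F \right)} = - \frac{F}{2}$ ($w{\left(F \right)} = F \left(- \frac{1}{2}\right) = - \frac{F}{2}$)
$r{\left(V,B \right)} = 0$ ($r{\left(V,B \right)} = 2 - \left(6 - 4\right) = 2 - 2 = 0$)
$\left(-30 - -13\right) \left(37 + r{\left(4,4 \right)}\right) = \left(-30 - -13\right) \left(37 + 0\right) = \left(-30 + 13\right) 37 = \left(-17\right) 37 = -629$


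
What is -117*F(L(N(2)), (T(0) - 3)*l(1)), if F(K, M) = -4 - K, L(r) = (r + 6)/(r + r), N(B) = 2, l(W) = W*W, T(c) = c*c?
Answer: 702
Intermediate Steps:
T(c) = c²
l(W) = W²
L(r) = (6 + r)/(2*r) (L(r) = (6 + r)/((2*r)) = (6 + r)*(1/(2*r)) = (6 + r)/(2*r))
-117*F(L(N(2)), (T(0) - 3)*l(1)) = -117*(-4 - (6 + 2)/(2*2)) = -117*(-4 - 8/(2*2)) = -117*(-4 - 1*2) = -117*(-4 - 2) = -117*(-6) = 702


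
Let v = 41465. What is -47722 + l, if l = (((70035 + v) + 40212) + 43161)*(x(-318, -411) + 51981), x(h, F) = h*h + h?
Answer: 29774013329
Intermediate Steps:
x(h, F) = h + h² (x(h, F) = h² + h = h + h²)
l = 29774061051 (l = (((70035 + 41465) + 40212) + 43161)*(-318*(1 - 318) + 51981) = ((111500 + 40212) + 43161)*(-318*(-317) + 51981) = (151712 + 43161)*(100806 + 51981) = 194873*152787 = 29774061051)
-47722 + l = -47722 + 29774061051 = 29774013329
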